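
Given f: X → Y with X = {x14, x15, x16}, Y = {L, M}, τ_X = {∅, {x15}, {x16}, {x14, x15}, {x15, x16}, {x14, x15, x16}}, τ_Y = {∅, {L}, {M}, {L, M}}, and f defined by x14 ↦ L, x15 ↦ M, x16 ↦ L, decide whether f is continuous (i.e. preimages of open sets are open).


f is NOT continuous.

Compute f^{-1}(U) for each U ∈ τ_Y:
  U = ∅: f^{-1}(U) = ∅ ∈ τ_X ✓.
  U = {L}: f^{-1}(U) = {x14, x16} ∉ τ_X ✗.
  U = {M}: f^{-1}(U) = {x15} ∈ τ_X ✓.
  U = {L, M}: f^{-1}(U) = {x14, x15, x16} ∈ τ_X ✓.
Found U = {L} with f^{-1}(U) = {x14, x16} not in τ_X. Therefore f is NOT continuous.


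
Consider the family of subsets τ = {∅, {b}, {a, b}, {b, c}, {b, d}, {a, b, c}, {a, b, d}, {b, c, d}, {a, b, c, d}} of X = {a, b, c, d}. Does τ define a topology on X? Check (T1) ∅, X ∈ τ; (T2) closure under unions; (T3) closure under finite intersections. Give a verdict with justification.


τ IS a topology on X.

Axiom (T1): ∅ ∈ τ? Yes; X ∈ τ? Yes.
Axiom (T2/T3): check pairwise unions and intersections of members of τ.
All pairwise intersections and unions checked — each lies in τ. Therefore τ satisfies (T1), (T2), (T3): it IS a topology on X.


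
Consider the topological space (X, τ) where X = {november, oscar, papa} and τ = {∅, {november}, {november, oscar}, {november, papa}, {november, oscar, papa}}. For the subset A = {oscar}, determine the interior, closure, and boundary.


int(A) = ∅, cl(A) = {oscar}, ∂A = {oscar}.

Closed sets in (X, τ) are complements of opens:
  closed(X, τ) = {∅, {oscar}, {papa}, {oscar, papa}, {november, oscar, papa}}.
int(A) = ⋃ {U ∈ τ : U ⊆ A}. Opens contained in A: ∅.
Taking the union of these: int(A) = ∅.
cl(A) = ⋂ {C closed : A ⊆ C}. Closed sets containing A: {oscar}, {oscar, papa}, {november, oscar, papa}.
Intersecting these: cl(A) = {oscar}.
∂A = cl(A) ∖ int(A) = {oscar} ∖ ∅ = {oscar}.


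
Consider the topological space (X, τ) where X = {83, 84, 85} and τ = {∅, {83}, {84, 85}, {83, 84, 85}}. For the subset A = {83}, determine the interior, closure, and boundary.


int(A) = {83}, cl(A) = {83}, ∂A = ∅.

Closed sets in (X, τ) are complements of opens:
  closed(X, τ) = {∅, {83}, {84, 85}, {83, 84, 85}}.
int(A) = ⋃ {U ∈ τ : U ⊆ A}. Opens contained in A: ∅, {83}.
Taking the union of these: int(A) = {83}.
cl(A) = ⋂ {C closed : A ⊆ C}. Closed sets containing A: {83}, {83, 84, 85}.
Intersecting these: cl(A) = {83}.
∂A = cl(A) ∖ int(A) = {83} ∖ {83} = ∅.


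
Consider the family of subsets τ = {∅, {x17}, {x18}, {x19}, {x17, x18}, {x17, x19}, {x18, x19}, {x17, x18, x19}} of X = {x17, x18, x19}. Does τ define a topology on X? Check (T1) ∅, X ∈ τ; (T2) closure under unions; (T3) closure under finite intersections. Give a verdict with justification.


τ IS a topology on X.

Axiom (T1): ∅ ∈ τ? Yes; X ∈ τ? Yes.
Axiom (T2/T3): check pairwise unions and intersections of members of τ.
All pairwise intersections and unions checked — each lies in τ. Therefore τ satisfies (T1), (T2), (T3): it IS a topology on X.


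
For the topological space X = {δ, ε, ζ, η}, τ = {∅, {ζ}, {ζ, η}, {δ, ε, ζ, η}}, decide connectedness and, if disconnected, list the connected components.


(X, τ) is connected.

Find clopen sets (U ∈ τ with X ∖ U ∈ τ):
  U = ∅, X ∖ U = {δ, ε, ζ, η} — both open, so U is clopen.
  U = {δ, ε, ζ, η}, X ∖ U = ∅ — both open, so U is clopen.
Only trivial clopens (∅ and X) exist, so (X, τ) is connected.
Compute connected components by grouping points that agree on all clopens:
  component: {δ, ε, ζ, η}


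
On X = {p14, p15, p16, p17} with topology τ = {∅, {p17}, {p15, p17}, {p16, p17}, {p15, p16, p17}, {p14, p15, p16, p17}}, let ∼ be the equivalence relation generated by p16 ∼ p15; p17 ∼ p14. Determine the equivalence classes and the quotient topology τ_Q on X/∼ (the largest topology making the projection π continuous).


X/∼ = {[p14=p17], [p15=p16]}; |τ_Q| = 2.

Equivalence classes: [p14=p17], [p15=p16].
Quotient map π: X → X/∼ sends p14 ↦ [p14=p17], p15 ↦ [p15=p16], p16 ↦ [p15=p16], p17 ↦ [p14=p17].
For each subset V ⊆ X/∼, compute π^{-1}(V) ⊆ X and check whether π^{-1}(V) ∈ τ. V is open in τ_Q iff π^{-1}(V) ∈ τ.
  V = {}: π^{-1}(V) = ∅ ∈ τ ✓.
  V = {[p14=p17]}: π^{-1}(V) = {p14, p17} ∉ τ ✗.
  V = {[p15=p16]}: π^{-1}(V) = {p15, p16} ∉ τ ✗.
  V = {[p14=p17], [p15=p16]}: π^{-1}(V) = {p14, p15, p16, p17} ∈ τ ✓.
Open sets in the quotient: τ_Q = {{}, {[p14=p17], [p15=p16]}} (2 elements).


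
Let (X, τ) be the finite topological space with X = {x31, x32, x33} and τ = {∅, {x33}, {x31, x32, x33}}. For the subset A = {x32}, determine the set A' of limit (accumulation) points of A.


A' = {x31}

For each x ∈ X, list the open sets U ∈ τ with x ∈ U, then check whether U ∩ (A ∖ {x}) ≠ ∅ for every such U.
  x = x31: opens ∋ x are {x31, x32, x33}; each meets A ∖ {x31}, so x IS a limit point.
  x = x32: open {x31, x32, x33} ∋ x has {x31, x32, x33} ∩ (A ∖ {x32}) = ∅, so x is NOT a limit point.
  x = x33: open {x33} ∋ x has {x33} ∩ (A ∖ {x33}) = ∅, so x is NOT a limit point.
Collecting: A' = {x31}.


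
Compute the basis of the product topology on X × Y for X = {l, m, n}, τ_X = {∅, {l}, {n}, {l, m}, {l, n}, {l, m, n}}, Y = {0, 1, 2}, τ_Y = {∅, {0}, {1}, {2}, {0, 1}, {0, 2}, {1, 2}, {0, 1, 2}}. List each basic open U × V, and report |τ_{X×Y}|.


Basis B = {∅ × ∅, {l} × {0}, {l} × {1}, {l} × {2}, {n} × {0}, {n} × {1}, {n} × {2}, {l} × {0, 1}, {l} × {0, 2}, {l, m} × {0}, {l, n} × {0}, {l} × {1, 2}, {l, m} × {1}, {l, n} × {1}, {l, m} × {2}, {l, n} × {2}, {n} × {0, 1}, {n} × {0, 2}, {n} × {1, 2}, {l} × {0, 1, 2}, {l, m, n} × {0}, {l, m, n} × {1}, {l, m, n} × {2}, {n} × {0, 1, 2}, {l, m} × {0, 1}, {l, n} × {0, 1}, {l, m} × {0, 2}, {l, n} × {0, 2}, {l, m} × {1, 2}, {l, n} × {1, 2}, {l, m} × {0, 1, 2}, {l, n} × {0, 1, 2}, {l, m, n} × {0, 1}, {l, m, n} × {0, 2}, {l, m, n} × {1, 2}, {l, m, n} × {0, 1, 2}}; |τ_{X×Y}| = 216.

Enumerate products U × V with U ∈ τ_X, V ∈ τ_Y (deduplicated):
  ∅ × ∅ = {} (∅)
  {l} × {0} = {(l,0)}
  {l} × {1} = {(l,1)}
  {l} × {2} = {(l,2)}
  {n} × {0} = {(n,0)}
  {n} × {1} = {(n,1)}
  {n} × {2} = {(n,2)}
  {l} × {0, 1} = {(l,0), (l,1)}
  {l} × {0, 2} = {(l,0), (l,2)}
  {l, m} × {0} = {(l,0), (m,0)}
  {l, n} × {0} = {(l,0), (n,0)}
  {l} × {1, 2} = {(l,1), (l,2)}
  {l, m} × {1} = {(l,1), (m,1)}
  {l, n} × {1} = {(l,1), (n,1)}
  {l, m} × {2} = {(l,2), (m,2)}
  {l, n} × {2} = {(l,2), (n,2)}
  {n} × {0, 1} = {(n,0), (n,1)}
  {n} × {0, 2} = {(n,0), (n,2)}
  {n} × {1, 2} = {(n,1), (n,2)}
  {l} × {0, 1, 2} = {(l,0), (l,1), (l,2)}
  {l, m, n} × {0} = {(l,0), (m,0), (n,0)}
  {l, m, n} × {1} = {(l,1), (m,1), (n,1)}
  {l, m, n} × {2} = {(l,2), (m,2), (n,2)}
  {n} × {0, 1, 2} = {(n,0), (n,1), (n,2)}
  {l, m} × {0, 1} = {(l,0), (l,1), (m,0), (m,1)}
  {l, n} × {0, 1} = {(l,0), (l,1), (n,0), (n,1)}
  {l, m} × {0, 2} = {(l,0), (l,2), (m,0), (m,2)}
  {l, n} × {0, 2} = {(l,0), (l,2), (n,0), (n,2)}
  {l, m} × {1, 2} = {(l,1), (l,2), (m,1), (m,2)}
  {l, n} × {1, 2} = {(l,1), (l,2), (n,1), (n,2)}
  {l, m} × {0, 1, 2} = {(l,0), (l,1), (l,2), (m,0), (m,1), (m,2)}
  {l, n} × {0, 1, 2} = {(l,0), (l,1), (l,2), (n,0), (n,1), (n,2)}
  {l, m, n} × {0, 1} = {(l,0), (l,1), (m,0), (m,1), (n,0), (n,1)}
  {l, m, n} × {0, 2} = {(l,0), (l,2), (m,0), (m,2), (n,0), (n,2)}
  {l, m, n} × {1, 2} = {(l,1), (l,2), (m,1), (m,2), (n,1), (n,2)}
  {l, m, n} × {0, 1, 2} = {(l,0), (l,1), (l,2), (m,0), (m,1), (m,2), (n,0), (n,1), (n,2)}
These 36 distinct sets form the basis B.
Close under arbitrary unions to get τ_{X×Y}; counting gives |τ_{X×Y}| = 216.


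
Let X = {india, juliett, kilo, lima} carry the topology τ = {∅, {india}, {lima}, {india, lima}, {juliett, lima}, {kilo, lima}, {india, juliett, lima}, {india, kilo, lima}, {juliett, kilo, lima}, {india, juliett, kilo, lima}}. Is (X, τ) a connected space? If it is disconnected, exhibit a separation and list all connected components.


(X, τ) is disconnected; components = [{india}, {juliett, kilo, lima}].

Find clopen sets (U ∈ τ with X ∖ U ∈ τ):
  U = ∅, X ∖ U = {india, juliett, kilo, lima} — both open, so U is clopen.
  U = {india}, X ∖ U = {juliett, kilo, lima} — both open, so U is clopen.
  U = {juliett, kilo, lima}, X ∖ U = {india} — both open, so U is clopen.
  U = {india, juliett, kilo, lima}, X ∖ U = ∅ — both open, so U is clopen.
Nontrivial clopen(s) exist: e.g. {juliett, kilo, lima}. So (X, τ) is disconnected.
Compute connected components by grouping points that agree on all clopens:
  component: {india}
  component: {juliett, kilo, lima}


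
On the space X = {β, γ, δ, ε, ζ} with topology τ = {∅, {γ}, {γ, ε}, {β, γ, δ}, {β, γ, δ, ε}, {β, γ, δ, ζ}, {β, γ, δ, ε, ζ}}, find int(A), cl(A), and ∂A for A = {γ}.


int(A) = {γ}, cl(A) = {β, γ, δ, ε, ζ}, ∂A = {β, δ, ε, ζ}.

Closed sets in (X, τ) are complements of opens:
  closed(X, τ) = {∅, {ε}, {ζ}, {ε, ζ}, {β, δ, ζ}, {β, δ, ε, ζ}, {β, γ, δ, ε, ζ}}.
int(A) = ⋃ {U ∈ τ : U ⊆ A}. Opens contained in A: ∅, {γ}.
Taking the union of these: int(A) = {γ}.
cl(A) = ⋂ {C closed : A ⊆ C}. Closed sets containing A: {β, γ, δ, ε, ζ}.
Intersecting these: cl(A) = {β, γ, δ, ε, ζ}.
∂A = cl(A) ∖ int(A) = {β, γ, δ, ε, ζ} ∖ {γ} = {β, δ, ε, ζ}.


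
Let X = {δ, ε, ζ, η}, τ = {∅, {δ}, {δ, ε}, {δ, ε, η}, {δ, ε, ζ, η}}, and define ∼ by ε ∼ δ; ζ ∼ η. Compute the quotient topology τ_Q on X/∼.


X/∼ = {[δ=ε], [ζ=η]}; |τ_Q| = 3.

Equivalence classes: [δ=ε], [ζ=η].
Quotient map π: X → X/∼ sends δ ↦ [δ=ε], ε ↦ [δ=ε], ζ ↦ [ζ=η], η ↦ [ζ=η].
For each subset V ⊆ X/∼, compute π^{-1}(V) ⊆ X and check whether π^{-1}(V) ∈ τ. V is open in τ_Q iff π^{-1}(V) ∈ τ.
  V = {}: π^{-1}(V) = ∅ ∈ τ ✓.
  V = {[δ=ε]}: π^{-1}(V) = {δ, ε} ∈ τ ✓.
  V = {[ζ=η]}: π^{-1}(V) = {ζ, η} ∉ τ ✗.
  V = {[δ=ε], [ζ=η]}: π^{-1}(V) = {δ, ε, ζ, η} ∈ τ ✓.
Open sets in the quotient: τ_Q = {{}, {[δ=ε]}, {[δ=ε], [ζ=η]}} (3 elements).


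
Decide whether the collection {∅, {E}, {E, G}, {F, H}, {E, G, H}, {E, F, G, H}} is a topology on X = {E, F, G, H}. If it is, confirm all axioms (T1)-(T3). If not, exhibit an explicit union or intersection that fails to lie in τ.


τ is NOT a topology on X.

Axiom (T1): ∅ ∈ τ? Yes; X ∈ τ? Yes.
Axiom (T2/T3): check pairwise unions and intersections of members of τ.
Counterexample for (T2): {E} ∪ {F, H} = {E, F, H} ∉ τ. Therefore τ is NOT a topology.


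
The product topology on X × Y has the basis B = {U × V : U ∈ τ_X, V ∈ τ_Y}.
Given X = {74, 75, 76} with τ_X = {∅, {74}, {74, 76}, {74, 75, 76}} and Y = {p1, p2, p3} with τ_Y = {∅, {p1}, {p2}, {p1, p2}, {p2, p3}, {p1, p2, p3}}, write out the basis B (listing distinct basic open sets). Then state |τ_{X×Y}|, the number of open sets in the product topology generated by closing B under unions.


Basis B = {∅ × ∅, {74} × {p1}, {74} × {p2}, {74} × {p1, p2}, {74, 76} × {p1}, {74} × {p2, p3}, {74, 76} × {p2}, {74} × {p1, p2, p3}, {74, 75, 76} × {p1}, {74, 75, 76} × {p2}, {74, 76} × {p1, p2}, {74, 76} × {p2, p3}, {74, 76} × {p1, p2, p3}, {74, 75, 76} × {p1, p2}, {74, 75, 76} × {p2, p3}, {74, 75, 76} × {p1, p2, p3}}; |τ_{X×Y}| = 40.

Enumerate products U × V with U ∈ τ_X, V ∈ τ_Y (deduplicated):
  ∅ × ∅ = {} (∅)
  {74} × {p1} = {(74,p1)}
  {74} × {p2} = {(74,p2)}
  {74} × {p1, p2} = {(74,p1), (74,p2)}
  {74, 76} × {p1} = {(74,p1), (76,p1)}
  {74} × {p2, p3} = {(74,p2), (74,p3)}
  {74, 76} × {p2} = {(74,p2), (76,p2)}
  {74} × {p1, p2, p3} = {(74,p1), (74,p2), (74,p3)}
  {74, 75, 76} × {p1} = {(74,p1), (75,p1), (76,p1)}
  {74, 75, 76} × {p2} = {(74,p2), (75,p2), (76,p2)}
  {74, 76} × {p1, p2} = {(74,p1), (74,p2), (76,p1), (76,p2)}
  {74, 76} × {p2, p3} = {(74,p2), (74,p3), (76,p2), (76,p3)}
  {74, 76} × {p1, p2, p3} = {(74,p1), (74,p2), (74,p3), (76,p1), (76,p2), (76,p3)}
  {74, 75, 76} × {p1, p2} = {(74,p1), (74,p2), (75,p1), (75,p2), (76,p1), (76,p2)}
  {74, 75, 76} × {p2, p3} = {(74,p2), (74,p3), (75,p2), (75,p3), (76,p2), (76,p3)}
  {74, 75, 76} × {p1, p2, p3} = {(74,p1), (74,p2), (74,p3), (75,p1), (75,p2), (75,p3), (76,p1), (76,p2), (76,p3)}
These 16 distinct sets form the basis B.
Close under arbitrary unions to get τ_{X×Y}; counting gives |τ_{X×Y}| = 40.


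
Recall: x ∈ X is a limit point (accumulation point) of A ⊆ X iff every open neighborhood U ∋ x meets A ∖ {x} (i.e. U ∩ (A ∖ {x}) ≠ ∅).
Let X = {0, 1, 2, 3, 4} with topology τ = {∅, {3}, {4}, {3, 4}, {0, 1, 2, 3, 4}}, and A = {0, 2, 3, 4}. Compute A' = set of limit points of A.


A' = {0, 1, 2}

For each x ∈ X, list the open sets U ∈ τ with x ∈ U, then check whether U ∩ (A ∖ {x}) ≠ ∅ for every such U.
  x = 0: opens ∋ x are {0, 1, 2, 3, 4}; each meets A ∖ {0}, so x IS a limit point.
  x = 1: opens ∋ x are {0, 1, 2, 3, 4}; each meets A ∖ {1}, so x IS a limit point.
  x = 2: opens ∋ x are {0, 1, 2, 3, 4}; each meets A ∖ {2}, so x IS a limit point.
  x = 3: open {3} ∋ x has {3} ∩ (A ∖ {3}) = ∅, so x is NOT a limit point.
  x = 4: open {4} ∋ x has {4} ∩ (A ∖ {4}) = ∅, so x is NOT a limit point.
Collecting: A' = {0, 1, 2}.


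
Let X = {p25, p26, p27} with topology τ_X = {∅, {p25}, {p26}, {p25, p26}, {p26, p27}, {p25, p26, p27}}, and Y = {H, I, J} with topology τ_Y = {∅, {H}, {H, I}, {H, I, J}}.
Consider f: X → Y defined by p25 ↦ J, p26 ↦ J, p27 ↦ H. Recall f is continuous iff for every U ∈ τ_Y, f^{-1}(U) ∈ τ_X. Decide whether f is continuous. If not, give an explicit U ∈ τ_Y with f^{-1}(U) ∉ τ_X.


f is NOT continuous.

Compute f^{-1}(U) for each U ∈ τ_Y:
  U = ∅: f^{-1}(U) = ∅ ∈ τ_X ✓.
  U = {H}: f^{-1}(U) = {p27} ∉ τ_X ✗.
  U = {H, I}: f^{-1}(U) = {p27} ∉ τ_X ✗.
  U = {H, I, J}: f^{-1}(U) = {p25, p26, p27} ∈ τ_X ✓.
Found U = {H} with f^{-1}(U) = {p27} not in τ_X. Therefore f is NOT continuous.


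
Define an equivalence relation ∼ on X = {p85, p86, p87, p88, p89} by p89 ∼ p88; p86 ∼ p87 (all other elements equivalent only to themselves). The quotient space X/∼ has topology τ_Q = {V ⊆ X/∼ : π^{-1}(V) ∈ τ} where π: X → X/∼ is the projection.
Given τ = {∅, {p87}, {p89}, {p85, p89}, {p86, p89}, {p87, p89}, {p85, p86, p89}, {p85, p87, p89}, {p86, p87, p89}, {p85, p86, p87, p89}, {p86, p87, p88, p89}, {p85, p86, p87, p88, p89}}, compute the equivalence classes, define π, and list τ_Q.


X/∼ = {[p85], [p86=p87], [p88=p89]}; |τ_Q| = 3.

Equivalence classes: [p85], [p86=p87], [p88=p89].
Quotient map π: X → X/∼ sends p85 ↦ [p85], p86 ↦ [p86=p87], p87 ↦ [p86=p87], p88 ↦ [p88=p89], p89 ↦ [p88=p89].
For each subset V ⊆ X/∼, compute π^{-1}(V) ⊆ X and check whether π^{-1}(V) ∈ τ. V is open in τ_Q iff π^{-1}(V) ∈ τ.
  V = {}: π^{-1}(V) = ∅ ∈ τ ✓.
  V = {[p85]}: π^{-1}(V) = {p85} ∉ τ ✗.
  V = {[p86=p87]}: π^{-1}(V) = {p86, p87} ∉ τ ✗.
  V = {[p85], [p86=p87]}: π^{-1}(V) = {p85, p86, p87} ∉ τ ✗.
  V = {[p88=p89]}: π^{-1}(V) = {p88, p89} ∉ τ ✗.
  V = {[p85], [p88=p89]}: π^{-1}(V) = {p85, p88, p89} ∉ τ ✗.
  V = {[p86=p87], [p88=p89]}: π^{-1}(V) = {p86, p87, p88, p89} ∈ τ ✓.
  V = {[p85], [p86=p87], [p88=p89]}: π^{-1}(V) = {p85, p86, p87, p88, p89} ∈ τ ✓.
Open sets in the quotient: τ_Q = {{}, {[p86=p87], [p88=p89]}, {[p85], [p86=p87], [p88=p89]}} (3 elements).


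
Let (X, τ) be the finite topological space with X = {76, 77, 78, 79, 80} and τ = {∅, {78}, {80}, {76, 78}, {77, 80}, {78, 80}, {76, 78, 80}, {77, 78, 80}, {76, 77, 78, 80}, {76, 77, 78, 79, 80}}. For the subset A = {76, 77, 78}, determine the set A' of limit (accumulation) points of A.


A' = {76, 79}

For each x ∈ X, list the open sets U ∈ τ with x ∈ U, then check whether U ∩ (A ∖ {x}) ≠ ∅ for every such U.
  x = 76: opens ∋ x are {76, 78}, {76, 78, 80}, {76, 77, 78, 80}, {76, 77, 78, 79, 80}; each meets A ∖ {76}, so x IS a limit point.
  x = 77: open {77, 80} ∋ x has {77, 80} ∩ (A ∖ {77}) = ∅, so x is NOT a limit point.
  x = 78: open {78} ∋ x has {78} ∩ (A ∖ {78}) = ∅, so x is NOT a limit point.
  x = 79: opens ∋ x are {76, 77, 78, 79, 80}; each meets A ∖ {79}, so x IS a limit point.
  x = 80: open {80} ∋ x has {80} ∩ (A ∖ {80}) = ∅, so x is NOT a limit point.
Collecting: A' = {76, 79}.


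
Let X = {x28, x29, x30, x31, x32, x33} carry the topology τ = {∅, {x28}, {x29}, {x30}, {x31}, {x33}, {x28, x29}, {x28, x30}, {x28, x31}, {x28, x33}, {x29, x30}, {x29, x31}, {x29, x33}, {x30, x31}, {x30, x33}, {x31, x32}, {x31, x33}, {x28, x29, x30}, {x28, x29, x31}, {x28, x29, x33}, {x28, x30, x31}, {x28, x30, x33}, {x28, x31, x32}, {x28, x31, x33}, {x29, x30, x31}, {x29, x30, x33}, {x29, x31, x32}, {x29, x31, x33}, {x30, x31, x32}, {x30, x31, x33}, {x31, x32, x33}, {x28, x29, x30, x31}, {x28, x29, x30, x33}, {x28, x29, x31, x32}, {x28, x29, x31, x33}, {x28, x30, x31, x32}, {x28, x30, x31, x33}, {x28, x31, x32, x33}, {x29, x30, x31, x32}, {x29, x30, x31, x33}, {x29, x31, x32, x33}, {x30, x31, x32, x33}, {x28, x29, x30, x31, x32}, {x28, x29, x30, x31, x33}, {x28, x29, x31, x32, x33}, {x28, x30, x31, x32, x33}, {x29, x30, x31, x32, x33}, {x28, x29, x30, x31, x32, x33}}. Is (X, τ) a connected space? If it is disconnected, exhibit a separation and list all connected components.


(X, τ) is disconnected; components = [{x28}, {x29}, {x30}, {x33}, {x31, x32}].

Find clopen sets (U ∈ τ with X ∖ U ∈ τ):
  U = ∅, X ∖ U = {x28, x29, x30, x31, x32, x33} — both open, so U is clopen.
  U = {x28}, X ∖ U = {x29, x30, x31, x32, x33} — both open, so U is clopen.
  U = {x29}, X ∖ U = {x28, x30, x31, x32, x33} — both open, so U is clopen.
  U = {x30}, X ∖ U = {x28, x29, x31, x32, x33} — both open, so U is clopen.
  U = {x33}, X ∖ U = {x28, x29, x30, x31, x32} — both open, so U is clopen.
  U = {x28, x29}, X ∖ U = {x30, x31, x32, x33} — both open, so U is clopen.
  U = {x28, x30}, X ∖ U = {x29, x31, x32, x33} — both open, so U is clopen.
  U = {x28, x33}, X ∖ U = {x29, x30, x31, x32} — both open, so U is clopen.
  U = {x29, x30}, X ∖ U = {x28, x31, x32, x33} — both open, so U is clopen.
  U = {x29, x33}, X ∖ U = {x28, x30, x31, x32} — both open, so U is clopen.
  U = {x30, x33}, X ∖ U = {x28, x29, x31, x32} — both open, so U is clopen.
  U = {x31, x32}, X ∖ U = {x28, x29, x30, x33} — both open, so U is clopen.
  U = {x28, x29, x30}, X ∖ U = {x31, x32, x33} — both open, so U is clopen.
  U = {x28, x29, x33}, X ∖ U = {x30, x31, x32} — both open, so U is clopen.
  U = {x28, x30, x33}, X ∖ U = {x29, x31, x32} — both open, so U is clopen.
  U = {x28, x31, x32}, X ∖ U = {x29, x30, x33} — both open, so U is clopen.
  U = {x29, x30, x33}, X ∖ U = {x28, x31, x32} — both open, so U is clopen.
  U = {x29, x31, x32}, X ∖ U = {x28, x30, x33} — both open, so U is clopen.
  U = {x30, x31, x32}, X ∖ U = {x28, x29, x33} — both open, so U is clopen.
  U = {x31, x32, x33}, X ∖ U = {x28, x29, x30} — both open, so U is clopen.
  U = {x28, x29, x30, x33}, X ∖ U = {x31, x32} — both open, so U is clopen.
  U = {x28, x29, x31, x32}, X ∖ U = {x30, x33} — both open, so U is clopen.
  U = {x28, x30, x31, x32}, X ∖ U = {x29, x33} — both open, so U is clopen.
  U = {x28, x31, x32, x33}, X ∖ U = {x29, x30} — both open, so U is clopen.
  U = {x29, x30, x31, x32}, X ∖ U = {x28, x33} — both open, so U is clopen.
  U = {x29, x31, x32, x33}, X ∖ U = {x28, x30} — both open, so U is clopen.
  U = {x30, x31, x32, x33}, X ∖ U = {x28, x29} — both open, so U is clopen.
  U = {x28, x29, x30, x31, x32}, X ∖ U = {x33} — both open, so U is clopen.
  U = {x28, x29, x31, x32, x33}, X ∖ U = {x30} — both open, so U is clopen.
  U = {x28, x30, x31, x32, x33}, X ∖ U = {x29} — both open, so U is clopen.
  U = {x29, x30, x31, x32, x33}, X ∖ U = {x28} — both open, so U is clopen.
  U = {x28, x29, x30, x31, x32, x33}, X ∖ U = ∅ — both open, so U is clopen.
Nontrivial clopen(s) exist: e.g. {x28, x30}. So (X, τ) is disconnected.
Compute connected components by grouping points that agree on all clopens:
  component: {x28}
  component: {x29}
  component: {x30}
  component: {x33}
  component: {x31, x32}


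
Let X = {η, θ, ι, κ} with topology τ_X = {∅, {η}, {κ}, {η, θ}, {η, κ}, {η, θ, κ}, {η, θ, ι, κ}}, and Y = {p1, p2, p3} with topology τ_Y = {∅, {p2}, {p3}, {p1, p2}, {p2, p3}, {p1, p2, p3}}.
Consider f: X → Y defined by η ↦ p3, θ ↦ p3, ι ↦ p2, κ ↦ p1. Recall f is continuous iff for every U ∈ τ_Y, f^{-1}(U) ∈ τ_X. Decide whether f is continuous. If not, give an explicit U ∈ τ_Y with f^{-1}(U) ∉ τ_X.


f is NOT continuous.

Compute f^{-1}(U) for each U ∈ τ_Y:
  U = ∅: f^{-1}(U) = ∅ ∈ τ_X ✓.
  U = {p2}: f^{-1}(U) = {ι} ∉ τ_X ✗.
  U = {p3}: f^{-1}(U) = {η, θ} ∈ τ_X ✓.
  U = {p1, p2}: f^{-1}(U) = {ι, κ} ∉ τ_X ✗.
  U = {p2, p3}: f^{-1}(U) = {η, θ, ι} ∉ τ_X ✗.
  U = {p1, p2, p3}: f^{-1}(U) = {η, θ, ι, κ} ∈ τ_X ✓.
Found U = {p2} with f^{-1}(U) = {ι} not in τ_X. Therefore f is NOT continuous.


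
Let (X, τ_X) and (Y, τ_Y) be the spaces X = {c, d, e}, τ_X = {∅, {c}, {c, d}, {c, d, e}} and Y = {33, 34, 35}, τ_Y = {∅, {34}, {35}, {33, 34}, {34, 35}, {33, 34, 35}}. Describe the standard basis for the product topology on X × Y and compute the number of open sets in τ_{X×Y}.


Basis B = {∅ × ∅, {c} × {34}, {c} × {35}, {c} × {33, 34}, {c} × {34, 35}, {c, d} × {34}, {c, d} × {35}, {c} × {33, 34, 35}, {c, d, e} × {34}, {c, d, e} × {35}, {c, d} × {33, 34}, {c, d} × {34, 35}, {c, d} × {33, 34, 35}, {c, d, e} × {33, 34}, {c, d, e} × {34, 35}, {c, d, e} × {33, 34, 35}}; |τ_{X×Y}| = 40.

Enumerate products U × V with U ∈ τ_X, V ∈ τ_Y (deduplicated):
  ∅ × ∅ = {} (∅)
  {c} × {34} = {(c,34)}
  {c} × {35} = {(c,35)}
  {c} × {33, 34} = {(c,33), (c,34)}
  {c} × {34, 35} = {(c,34), (c,35)}
  {c, d} × {34} = {(c,34), (d,34)}
  {c, d} × {35} = {(c,35), (d,35)}
  {c} × {33, 34, 35} = {(c,33), (c,34), (c,35)}
  {c, d, e} × {34} = {(c,34), (d,34), (e,34)}
  {c, d, e} × {35} = {(c,35), (d,35), (e,35)}
  {c, d} × {33, 34} = {(c,33), (c,34), (d,33), (d,34)}
  {c, d} × {34, 35} = {(c,34), (c,35), (d,34), (d,35)}
  {c, d} × {33, 34, 35} = {(c,33), (c,34), (c,35), (d,33), (d,34), (d,35)}
  {c, d, e} × {33, 34} = {(c,33), (c,34), (d,33), (d,34), (e,33), (e,34)}
  {c, d, e} × {34, 35} = {(c,34), (c,35), (d,34), (d,35), (e,34), (e,35)}
  {c, d, e} × {33, 34, 35} = {(c,33), (c,34), (c,35), (d,33), (d,34), (d,35), (e,33), (e,34), (e,35)}
These 16 distinct sets form the basis B.
Close under arbitrary unions to get τ_{X×Y}; counting gives |τ_{X×Y}| = 40.


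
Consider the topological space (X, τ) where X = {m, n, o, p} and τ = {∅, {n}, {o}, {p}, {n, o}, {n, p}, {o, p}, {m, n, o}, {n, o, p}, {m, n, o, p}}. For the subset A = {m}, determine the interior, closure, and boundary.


int(A) = ∅, cl(A) = {m}, ∂A = {m}.

Closed sets in (X, τ) are complements of opens:
  closed(X, τ) = {∅, {m}, {p}, {m, n}, {m, o}, {m, p}, {m, n, o}, {m, n, p}, {m, o, p}, {m, n, o, p}}.
int(A) = ⋃ {U ∈ τ : U ⊆ A}. Opens contained in A: ∅.
Taking the union of these: int(A) = ∅.
cl(A) = ⋂ {C closed : A ⊆ C}. Closed sets containing A: {m}, {m, n}, {m, o}, {m, p}, {m, n, o}, {m, n, p}, {m, o, p}, {m, n, o, p}.
Intersecting these: cl(A) = {m}.
∂A = cl(A) ∖ int(A) = {m} ∖ ∅ = {m}.


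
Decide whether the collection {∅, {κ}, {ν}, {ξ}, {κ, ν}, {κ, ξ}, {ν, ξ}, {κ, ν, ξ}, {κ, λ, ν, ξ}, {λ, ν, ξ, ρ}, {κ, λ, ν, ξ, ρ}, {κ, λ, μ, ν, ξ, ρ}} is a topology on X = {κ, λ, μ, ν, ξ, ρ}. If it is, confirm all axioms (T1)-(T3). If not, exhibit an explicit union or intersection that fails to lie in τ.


τ is NOT a topology on X.

Axiom (T1): ∅ ∈ τ? Yes; X ∈ τ? Yes.
Axiom (T2/T3): check pairwise unions and intersections of members of τ.
Counterexample for (T3): {κ, λ, ν, ξ} ∩ {λ, ν, ξ, ρ} = {λ, ν, ξ} ∉ τ. Therefore τ is NOT a topology.


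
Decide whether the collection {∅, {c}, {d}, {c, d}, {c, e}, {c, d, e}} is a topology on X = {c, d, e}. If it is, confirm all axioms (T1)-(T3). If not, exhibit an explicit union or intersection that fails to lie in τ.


τ IS a topology on X.

Axiom (T1): ∅ ∈ τ? Yes; X ∈ τ? Yes.
Axiom (T2/T3): check pairwise unions and intersections of members of τ.
All pairwise intersections and unions checked — each lies in τ. Therefore τ satisfies (T1), (T2), (T3): it IS a topology on X.


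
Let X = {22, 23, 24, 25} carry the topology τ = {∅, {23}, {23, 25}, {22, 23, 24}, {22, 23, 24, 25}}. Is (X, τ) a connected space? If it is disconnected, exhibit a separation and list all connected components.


(X, τ) is connected.

Find clopen sets (U ∈ τ with X ∖ U ∈ τ):
  U = ∅, X ∖ U = {22, 23, 24, 25} — both open, so U is clopen.
  U = {22, 23, 24, 25}, X ∖ U = ∅ — both open, so U is clopen.
Only trivial clopens (∅ and X) exist, so (X, τ) is connected.
Compute connected components by grouping points that agree on all clopens:
  component: {22, 23, 24, 25}


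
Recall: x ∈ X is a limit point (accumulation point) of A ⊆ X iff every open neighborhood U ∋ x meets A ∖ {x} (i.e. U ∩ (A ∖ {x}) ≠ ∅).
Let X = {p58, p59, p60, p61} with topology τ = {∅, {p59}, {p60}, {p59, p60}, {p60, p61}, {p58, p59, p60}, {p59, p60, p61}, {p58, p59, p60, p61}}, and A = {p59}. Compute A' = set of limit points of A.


A' = {p58}

For each x ∈ X, list the open sets U ∈ τ with x ∈ U, then check whether U ∩ (A ∖ {x}) ≠ ∅ for every such U.
  x = p58: opens ∋ x are {p58, p59, p60}, {p58, p59, p60, p61}; each meets A ∖ {p58}, so x IS a limit point.
  x = p59: open {p59} ∋ x has {p59} ∩ (A ∖ {p59}) = ∅, so x is NOT a limit point.
  x = p60: open {p60} ∋ x has {p60} ∩ (A ∖ {p60}) = ∅, so x is NOT a limit point.
  x = p61: open {p60, p61} ∋ x has {p60, p61} ∩ (A ∖ {p61}) = ∅, so x is NOT a limit point.
Collecting: A' = {p58}.


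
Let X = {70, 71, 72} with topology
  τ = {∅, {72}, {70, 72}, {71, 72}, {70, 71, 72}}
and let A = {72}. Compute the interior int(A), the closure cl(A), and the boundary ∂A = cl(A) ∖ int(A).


int(A) = {72}, cl(A) = {70, 71, 72}, ∂A = {70, 71}.

Closed sets in (X, τ) are complements of opens:
  closed(X, τ) = {∅, {70}, {71}, {70, 71}, {70, 71, 72}}.
int(A) = ⋃ {U ∈ τ : U ⊆ A}. Opens contained in A: ∅, {72}.
Taking the union of these: int(A) = {72}.
cl(A) = ⋂ {C closed : A ⊆ C}. Closed sets containing A: {70, 71, 72}.
Intersecting these: cl(A) = {70, 71, 72}.
∂A = cl(A) ∖ int(A) = {70, 71, 72} ∖ {72} = {70, 71}.


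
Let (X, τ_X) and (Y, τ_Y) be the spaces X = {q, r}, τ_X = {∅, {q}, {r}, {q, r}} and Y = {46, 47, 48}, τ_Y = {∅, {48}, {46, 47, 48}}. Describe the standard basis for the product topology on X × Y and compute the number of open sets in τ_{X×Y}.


Basis B = {∅ × ∅, {q} × {48}, {r} × {48}, {q, r} × {48}, {q} × {46, 47, 48}, {r} × {46, 47, 48}, {q, r} × {46, 47, 48}}; |τ_{X×Y}| = 9.

Enumerate products U × V with U ∈ τ_X, V ∈ τ_Y (deduplicated):
  ∅ × ∅ = {} (∅)
  {q} × {48} = {(q,48)}
  {r} × {48} = {(r,48)}
  {q, r} × {48} = {(q,48), (r,48)}
  {q} × {46, 47, 48} = {(q,46), (q,47), (q,48)}
  {r} × {46, 47, 48} = {(r,46), (r,47), (r,48)}
  {q, r} × {46, 47, 48} = {(q,46), (q,47), (q,48), (r,46), (r,47), (r,48)}
These 7 distinct sets form the basis B.
Close under arbitrary unions to get τ_{X×Y}; counting gives |τ_{X×Y}| = 9.


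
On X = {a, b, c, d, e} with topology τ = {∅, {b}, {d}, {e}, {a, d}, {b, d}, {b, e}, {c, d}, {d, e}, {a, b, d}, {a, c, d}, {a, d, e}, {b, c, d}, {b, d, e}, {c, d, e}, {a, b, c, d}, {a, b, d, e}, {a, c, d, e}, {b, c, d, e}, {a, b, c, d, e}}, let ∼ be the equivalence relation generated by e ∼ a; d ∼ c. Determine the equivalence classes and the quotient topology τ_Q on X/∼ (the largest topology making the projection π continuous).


X/∼ = {[a=e], [b], [c=d]}; |τ_Q| = 6.

Equivalence classes: [a=e], [b], [c=d].
Quotient map π: X → X/∼ sends a ↦ [a=e], b ↦ [b], c ↦ [c=d], d ↦ [c=d], e ↦ [a=e].
For each subset V ⊆ X/∼, compute π^{-1}(V) ⊆ X and check whether π^{-1}(V) ∈ τ. V is open in τ_Q iff π^{-1}(V) ∈ τ.
  V = {}: π^{-1}(V) = ∅ ∈ τ ✓.
  V = {[a=e]}: π^{-1}(V) = {a, e} ∉ τ ✗.
  V = {[b]}: π^{-1}(V) = {b} ∈ τ ✓.
  V = {[a=e], [b]}: π^{-1}(V) = {a, b, e} ∉ τ ✗.
  V = {[c=d]}: π^{-1}(V) = {c, d} ∈ τ ✓.
  V = {[a=e], [c=d]}: π^{-1}(V) = {a, c, d, e} ∈ τ ✓.
  V = {[b], [c=d]}: π^{-1}(V) = {b, c, d} ∈ τ ✓.
  V = {[a=e], [b], [c=d]}: π^{-1}(V) = {a, b, c, d, e} ∈ τ ✓.
Open sets in the quotient: τ_Q = {{}, {[b]}, {[c=d]}, {[a=e], [c=d]}, {[b], [c=d]}, {[a=e], [b], [c=d]}} (6 elements).


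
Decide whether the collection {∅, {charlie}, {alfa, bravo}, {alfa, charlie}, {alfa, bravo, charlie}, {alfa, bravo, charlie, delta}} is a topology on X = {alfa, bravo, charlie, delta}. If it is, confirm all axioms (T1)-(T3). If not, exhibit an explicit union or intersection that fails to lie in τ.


τ is NOT a topology on X.

Axiom (T1): ∅ ∈ τ? Yes; X ∈ τ? Yes.
Axiom (T2/T3): check pairwise unions and intersections of members of τ.
Counterexample for (T3): {alfa, bravo} ∩ {alfa, charlie} = {alfa} ∉ τ. Therefore τ is NOT a topology.


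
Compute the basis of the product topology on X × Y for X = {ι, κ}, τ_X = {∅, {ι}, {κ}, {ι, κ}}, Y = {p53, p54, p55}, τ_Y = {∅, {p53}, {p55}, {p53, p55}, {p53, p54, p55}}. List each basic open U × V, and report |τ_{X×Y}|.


Basis B = {∅ × ∅, {ι} × {p53}, {ι} × {p55}, {κ} × {p53}, {κ} × {p55}, {ι} × {p53, p55}, {ι, κ} × {p53}, {ι, κ} × {p55}, {κ} × {p53, p55}, {ι} × {p53, p54, p55}, {κ} × {p53, p54, p55}, {ι, κ} × {p53, p55}, {ι, κ} × {p53, p54, p55}}; |τ_{X×Y}| = 25.

Enumerate products U × V with U ∈ τ_X, V ∈ τ_Y (deduplicated):
  ∅ × ∅ = {} (∅)
  {ι} × {p53} = {(ι,p53)}
  {ι} × {p55} = {(ι,p55)}
  {κ} × {p53} = {(κ,p53)}
  {κ} × {p55} = {(κ,p55)}
  {ι} × {p53, p55} = {(ι,p53), (ι,p55)}
  {ι, κ} × {p53} = {(ι,p53), (κ,p53)}
  {ι, κ} × {p55} = {(ι,p55), (κ,p55)}
  {κ} × {p53, p55} = {(κ,p53), (κ,p55)}
  {ι} × {p53, p54, p55} = {(ι,p53), (ι,p54), (ι,p55)}
  {κ} × {p53, p54, p55} = {(κ,p53), (κ,p54), (κ,p55)}
  {ι, κ} × {p53, p55} = {(ι,p53), (ι,p55), (κ,p53), (κ,p55)}
  {ι, κ} × {p53, p54, p55} = {(ι,p53), (ι,p54), (ι,p55), (κ,p53), (κ,p54), (κ,p55)}
These 13 distinct sets form the basis B.
Close under arbitrary unions to get τ_{X×Y}; counting gives |τ_{X×Y}| = 25.


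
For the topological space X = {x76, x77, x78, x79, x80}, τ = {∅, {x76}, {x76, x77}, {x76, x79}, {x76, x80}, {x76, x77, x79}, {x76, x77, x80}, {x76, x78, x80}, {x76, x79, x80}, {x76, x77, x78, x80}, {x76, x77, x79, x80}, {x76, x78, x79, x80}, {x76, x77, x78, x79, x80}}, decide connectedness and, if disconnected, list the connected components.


(X, τ) is connected.

Find clopen sets (U ∈ τ with X ∖ U ∈ τ):
  U = ∅, X ∖ U = {x76, x77, x78, x79, x80} — both open, so U is clopen.
  U = {x76, x77, x78, x79, x80}, X ∖ U = ∅ — both open, so U is clopen.
Only trivial clopens (∅ and X) exist, so (X, τ) is connected.
Compute connected components by grouping points that agree on all clopens:
  component: {x76, x77, x78, x79, x80}


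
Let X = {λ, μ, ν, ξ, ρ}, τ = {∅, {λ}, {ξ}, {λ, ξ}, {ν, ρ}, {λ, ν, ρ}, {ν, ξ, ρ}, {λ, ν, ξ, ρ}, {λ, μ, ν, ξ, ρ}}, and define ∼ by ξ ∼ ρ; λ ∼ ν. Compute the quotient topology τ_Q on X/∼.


X/∼ = {[λ=ν], [μ], [ξ=ρ]}; |τ_Q| = 3.

Equivalence classes: [λ=ν], [μ], [ξ=ρ].
Quotient map π: X → X/∼ sends λ ↦ [λ=ν], μ ↦ [μ], ν ↦ [λ=ν], ξ ↦ [ξ=ρ], ρ ↦ [ξ=ρ].
For each subset V ⊆ X/∼, compute π^{-1}(V) ⊆ X and check whether π^{-1}(V) ∈ τ. V is open in τ_Q iff π^{-1}(V) ∈ τ.
  V = {}: π^{-1}(V) = ∅ ∈ τ ✓.
  V = {[λ=ν]}: π^{-1}(V) = {λ, ν} ∉ τ ✗.
  V = {[μ]}: π^{-1}(V) = {μ} ∉ τ ✗.
  V = {[λ=ν], [μ]}: π^{-1}(V) = {λ, μ, ν} ∉ τ ✗.
  V = {[ξ=ρ]}: π^{-1}(V) = {ξ, ρ} ∉ τ ✗.
  V = {[λ=ν], [ξ=ρ]}: π^{-1}(V) = {λ, ν, ξ, ρ} ∈ τ ✓.
  V = {[μ], [ξ=ρ]}: π^{-1}(V) = {μ, ξ, ρ} ∉ τ ✗.
  V = {[λ=ν], [μ], [ξ=ρ]}: π^{-1}(V) = {λ, μ, ν, ξ, ρ} ∈ τ ✓.
Open sets in the quotient: τ_Q = {{}, {[λ=ν], [ξ=ρ]}, {[λ=ν], [μ], [ξ=ρ]}} (3 elements).


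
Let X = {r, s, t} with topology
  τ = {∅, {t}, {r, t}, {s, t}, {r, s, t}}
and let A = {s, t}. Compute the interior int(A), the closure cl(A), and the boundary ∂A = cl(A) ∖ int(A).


int(A) = {s, t}, cl(A) = {r, s, t}, ∂A = {r}.

Closed sets in (X, τ) are complements of opens:
  closed(X, τ) = {∅, {r}, {s}, {r, s}, {r, s, t}}.
int(A) = ⋃ {U ∈ τ : U ⊆ A}. Opens contained in A: ∅, {t}, {s, t}.
Taking the union of these: int(A) = {s, t}.
cl(A) = ⋂ {C closed : A ⊆ C}. Closed sets containing A: {r, s, t}.
Intersecting these: cl(A) = {r, s, t}.
∂A = cl(A) ∖ int(A) = {r, s, t} ∖ {s, t} = {r}.


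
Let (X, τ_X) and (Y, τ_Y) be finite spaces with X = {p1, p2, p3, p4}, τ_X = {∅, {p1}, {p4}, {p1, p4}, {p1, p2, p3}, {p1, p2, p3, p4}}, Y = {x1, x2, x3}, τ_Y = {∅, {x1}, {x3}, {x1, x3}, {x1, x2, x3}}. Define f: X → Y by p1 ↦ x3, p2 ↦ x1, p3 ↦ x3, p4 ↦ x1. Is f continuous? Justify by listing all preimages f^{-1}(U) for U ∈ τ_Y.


f is NOT continuous.

Compute f^{-1}(U) for each U ∈ τ_Y:
  U = ∅: f^{-1}(U) = ∅ ∈ τ_X ✓.
  U = {x1}: f^{-1}(U) = {p2, p4} ∉ τ_X ✗.
  U = {x3}: f^{-1}(U) = {p1, p3} ∉ τ_X ✗.
  U = {x1, x3}: f^{-1}(U) = {p1, p2, p3, p4} ∈ τ_X ✓.
  U = {x1, x2, x3}: f^{-1}(U) = {p1, p2, p3, p4} ∈ τ_X ✓.
Found U = {x1} with f^{-1}(U) = {p2, p4} not in τ_X. Therefore f is NOT continuous.


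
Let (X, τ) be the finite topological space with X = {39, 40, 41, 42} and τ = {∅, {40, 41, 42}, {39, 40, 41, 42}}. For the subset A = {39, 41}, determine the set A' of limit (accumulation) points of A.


A' = {39, 40, 42}

For each x ∈ X, list the open sets U ∈ τ with x ∈ U, then check whether U ∩ (A ∖ {x}) ≠ ∅ for every such U.
  x = 39: opens ∋ x are {39, 40, 41, 42}; each meets A ∖ {39}, so x IS a limit point.
  x = 40: opens ∋ x are {40, 41, 42}, {39, 40, 41, 42}; each meets A ∖ {40}, so x IS a limit point.
  x = 41: open {40, 41, 42} ∋ x has {40, 41, 42} ∩ (A ∖ {41}) = ∅, so x is NOT a limit point.
  x = 42: opens ∋ x are {40, 41, 42}, {39, 40, 41, 42}; each meets A ∖ {42}, so x IS a limit point.
Collecting: A' = {39, 40, 42}.


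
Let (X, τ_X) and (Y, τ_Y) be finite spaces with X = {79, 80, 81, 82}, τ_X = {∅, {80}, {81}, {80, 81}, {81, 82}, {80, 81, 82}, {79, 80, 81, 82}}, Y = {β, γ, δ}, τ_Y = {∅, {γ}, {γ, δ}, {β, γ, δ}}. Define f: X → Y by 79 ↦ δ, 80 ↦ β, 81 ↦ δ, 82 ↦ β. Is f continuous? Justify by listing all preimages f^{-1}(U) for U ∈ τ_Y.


f is NOT continuous.

Compute f^{-1}(U) for each U ∈ τ_Y:
  U = ∅: f^{-1}(U) = ∅ ∈ τ_X ✓.
  U = {γ}: f^{-1}(U) = ∅ ∈ τ_X ✓.
  U = {γ, δ}: f^{-1}(U) = {79, 81} ∉ τ_X ✗.
  U = {β, γ, δ}: f^{-1}(U) = {79, 80, 81, 82} ∈ τ_X ✓.
Found U = {γ, δ} with f^{-1}(U) = {79, 81} not in τ_X. Therefore f is NOT continuous.


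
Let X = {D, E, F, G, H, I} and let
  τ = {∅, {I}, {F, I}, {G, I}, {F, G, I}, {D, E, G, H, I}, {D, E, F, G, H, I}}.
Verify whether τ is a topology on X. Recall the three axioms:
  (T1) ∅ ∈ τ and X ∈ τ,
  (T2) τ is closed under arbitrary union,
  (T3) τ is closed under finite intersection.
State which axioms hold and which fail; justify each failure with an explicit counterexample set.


τ IS a topology on X.

Axiom (T1): ∅ ∈ τ? Yes; X ∈ τ? Yes.
Axiom (T2/T3): check pairwise unions and intersections of members of τ.
All pairwise intersections and unions checked — each lies in τ. Therefore τ satisfies (T1), (T2), (T3): it IS a topology on X.


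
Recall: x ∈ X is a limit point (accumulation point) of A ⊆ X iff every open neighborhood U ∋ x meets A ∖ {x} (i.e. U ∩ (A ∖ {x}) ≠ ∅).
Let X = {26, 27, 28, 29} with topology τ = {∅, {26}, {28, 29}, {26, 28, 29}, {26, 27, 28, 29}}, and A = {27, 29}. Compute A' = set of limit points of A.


A' = {27, 28}

For each x ∈ X, list the open sets U ∈ τ with x ∈ U, then check whether U ∩ (A ∖ {x}) ≠ ∅ for every such U.
  x = 26: open {26} ∋ x has {26} ∩ (A ∖ {26}) = ∅, so x is NOT a limit point.
  x = 27: opens ∋ x are {26, 27, 28, 29}; each meets A ∖ {27}, so x IS a limit point.
  x = 28: opens ∋ x are {28, 29}, {26, 28, 29}, {26, 27, 28, 29}; each meets A ∖ {28}, so x IS a limit point.
  x = 29: open {28, 29} ∋ x has {28, 29} ∩ (A ∖ {29}) = ∅, so x is NOT a limit point.
Collecting: A' = {27, 28}.


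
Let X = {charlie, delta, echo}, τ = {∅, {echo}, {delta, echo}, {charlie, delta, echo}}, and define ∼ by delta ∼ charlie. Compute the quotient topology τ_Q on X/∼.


X/∼ = {[charlie=delta], [echo]}; |τ_Q| = 3.

Equivalence classes: [charlie=delta], [echo].
Quotient map π: X → X/∼ sends charlie ↦ [charlie=delta], delta ↦ [charlie=delta], echo ↦ [echo].
For each subset V ⊆ X/∼, compute π^{-1}(V) ⊆ X and check whether π^{-1}(V) ∈ τ. V is open in τ_Q iff π^{-1}(V) ∈ τ.
  V = {}: π^{-1}(V) = ∅ ∈ τ ✓.
  V = {[charlie=delta]}: π^{-1}(V) = {charlie, delta} ∉ τ ✗.
  V = {[echo]}: π^{-1}(V) = {echo} ∈ τ ✓.
  V = {[charlie=delta], [echo]}: π^{-1}(V) = {charlie, delta, echo} ∈ τ ✓.
Open sets in the quotient: τ_Q = {{}, {[echo]}, {[charlie=delta], [echo]}} (3 elements).


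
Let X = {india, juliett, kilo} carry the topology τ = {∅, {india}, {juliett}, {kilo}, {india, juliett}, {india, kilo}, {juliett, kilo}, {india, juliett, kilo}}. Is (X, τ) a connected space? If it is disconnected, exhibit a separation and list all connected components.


(X, τ) is disconnected; components = [{india}, {juliett}, {kilo}].

Find clopen sets (U ∈ τ with X ∖ U ∈ τ):
  U = ∅, X ∖ U = {india, juliett, kilo} — both open, so U is clopen.
  U = {india}, X ∖ U = {juliett, kilo} — both open, so U is clopen.
  U = {juliett}, X ∖ U = {india, kilo} — both open, so U is clopen.
  U = {kilo}, X ∖ U = {india, juliett} — both open, so U is clopen.
  U = {india, juliett}, X ∖ U = {kilo} — both open, so U is clopen.
  U = {india, kilo}, X ∖ U = {juliett} — both open, so U is clopen.
  U = {juliett, kilo}, X ∖ U = {india} — both open, so U is clopen.
  U = {india, juliett, kilo}, X ∖ U = ∅ — both open, so U is clopen.
Nontrivial clopen(s) exist: e.g. {juliett}. So (X, τ) is disconnected.
Compute connected components by grouping points that agree on all clopens:
  component: {india}
  component: {juliett}
  component: {kilo}


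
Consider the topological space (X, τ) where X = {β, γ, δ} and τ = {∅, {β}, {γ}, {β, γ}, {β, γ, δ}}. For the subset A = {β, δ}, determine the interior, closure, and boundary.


int(A) = {β}, cl(A) = {β, δ}, ∂A = {δ}.

Closed sets in (X, τ) are complements of opens:
  closed(X, τ) = {∅, {δ}, {β, δ}, {γ, δ}, {β, γ, δ}}.
int(A) = ⋃ {U ∈ τ : U ⊆ A}. Opens contained in A: ∅, {β}.
Taking the union of these: int(A) = {β}.
cl(A) = ⋂ {C closed : A ⊆ C}. Closed sets containing A: {β, δ}, {β, γ, δ}.
Intersecting these: cl(A) = {β, δ}.
∂A = cl(A) ∖ int(A) = {β, δ} ∖ {β} = {δ}.


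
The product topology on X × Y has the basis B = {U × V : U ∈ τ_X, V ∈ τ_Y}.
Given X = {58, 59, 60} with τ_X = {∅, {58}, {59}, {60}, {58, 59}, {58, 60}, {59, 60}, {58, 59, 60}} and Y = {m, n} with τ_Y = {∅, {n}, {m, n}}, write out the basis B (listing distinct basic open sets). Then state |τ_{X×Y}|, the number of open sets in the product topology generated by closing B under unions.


Basis B = {∅ × ∅, {58} × {n}, {59} × {n}, {60} × {n}, {58} × {m, n}, {58, 59} × {n}, {58, 60} × {n}, {59} × {m, n}, {59, 60} × {n}, {60} × {m, n}, {58, 59, 60} × {n}, {58, 59} × {m, n}, {58, 60} × {m, n}, {59, 60} × {m, n}, {58, 59, 60} × {m, n}}; |τ_{X×Y}| = 27.

Enumerate products U × V with U ∈ τ_X, V ∈ τ_Y (deduplicated):
  ∅ × ∅ = {} (∅)
  {58} × {n} = {(58,n)}
  {59} × {n} = {(59,n)}
  {60} × {n} = {(60,n)}
  {58} × {m, n} = {(58,m), (58,n)}
  {58, 59} × {n} = {(58,n), (59,n)}
  {58, 60} × {n} = {(58,n), (60,n)}
  {59} × {m, n} = {(59,m), (59,n)}
  {59, 60} × {n} = {(59,n), (60,n)}
  {60} × {m, n} = {(60,m), (60,n)}
  {58, 59, 60} × {n} = {(58,n), (59,n), (60,n)}
  {58, 59} × {m, n} = {(58,m), (58,n), (59,m), (59,n)}
  {58, 60} × {m, n} = {(58,m), (58,n), (60,m), (60,n)}
  {59, 60} × {m, n} = {(59,m), (59,n), (60,m), (60,n)}
  {58, 59, 60} × {m, n} = {(58,m), (58,n), (59,m), (59,n), (60,m), (60,n)}
These 15 distinct sets form the basis B.
Close under arbitrary unions to get τ_{X×Y}; counting gives |τ_{X×Y}| = 27.
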